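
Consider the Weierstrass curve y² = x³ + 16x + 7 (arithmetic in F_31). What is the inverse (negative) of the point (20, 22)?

-(20, 22) = (20, -22 mod 31) = (20, 9).

(20, 9)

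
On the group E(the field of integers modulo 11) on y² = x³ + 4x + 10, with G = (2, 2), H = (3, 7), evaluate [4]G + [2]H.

(2, 9)

First 4G:
Double-and-add on 4 = (100)₂. Start with G = (2, 2) for the leading 1-bit.
double: tangent at (2, 2): λ = (3·2² + 4)/(2·2) ≡ 5/4. 4⁻¹ ≡ 3 (mod 11) since 4·3 = 12 ≡ 1, so λ ≡ 5·3 ≡ 4.
  x = λ² - 2 - 2 = 16 - 4 ≡ 1; y = λ·(2 - 1) - 2 ≡ 2. → (1, 2)
double: tangent at (1, 2): λ = (3·1² + 4)/(2·2) ≡ 7/4. 4⁻¹ ≡ 3 (mod 11), so λ ≡ 7·3 ≡ 10.
  x = λ² - 1 - 1 = 100 - 2 ≡ 10; y = λ·(1 - 10) - 2 ≡ 7. → (10, 7)
4G = (10, 7).
Next 2H:
Repeated addition: build up to 2H.
2H: tangent at (3, 7): λ = (3·3² + 4)/(2·7) ≡ 9/3. 3⁻¹ ≡ 4 (mod 11), so λ ≡ 9·4 ≡ 3.
  x = λ² - 3 - 3 = 9 - 6 ≡ 3; y = λ·(3 - 3) - 7 ≡ 4. → (3, 4)
2H = (3, 4).
Finally 4G + 2H:
(10, 7) + (3, 4). λ = (4 - 7)/(3 - 10) ≡ 8/4 mod 11. 4⁻¹ ≡ 3 (mod 11) since 4·3 = 12 ≡ 1, so λ ≡ 2.
  x = λ² - 10 - 3 = 4 - 13 ≡ 2; y = λ·(10 - 2) - 7 ≡ 9. → (2, 9)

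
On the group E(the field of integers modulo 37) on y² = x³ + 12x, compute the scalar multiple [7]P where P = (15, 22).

(15, 22)

Repeated addition: build up to 7P.
2P: tangent at (15, 22): λ = (3·15² + 12)/(2·22) ≡ 21/7. 7⁻¹ ≡ 16 (mod 37) since 7·16 = 112 ≡ 1, so λ ≡ 21·16 ≡ 3.
  x = λ² - 15 - 15 = 9 - 30 ≡ 16; y = λ·(15 - 16) - 22 ≡ 12. → (16, 12)
3P: (16, 12) + (15, 22). λ = (22 - 12)/(15 - 16) ≡ 10/36 mod 37. 36⁻¹ ≡ 36 (mod 37), so λ ≡ 27.
  x = λ² - 16 - 15 = 729 - 31 ≡ 32; y = λ·(16 - 32) - 12 ≡ 0. → (32, 0)
4P: (32, 0) + (15, 22). λ = (22 - 0)/(15 - 32) ≡ 22/20 mod 37. 20⁻¹ ≡ 13 (mod 37) since 20·13 = 260 ≡ 1, so λ ≡ 27.
  x = λ² - 32 - 15 = 729 - 47 ≡ 16; y = λ·(32 - 16) - 0 ≡ 25. → (16, 25)
5P: (16, 25) + (15, 22). λ = (22 - 25)/(15 - 16) ≡ 34/36 mod 37. 36⁻¹ ≡ 36 (mod 37) since 36·36 = 1296 ≡ 1, so λ ≡ 3.
  x = λ² - 16 - 15 = 9 - 31 ≡ 15; y = λ·(16 - 15) - 25 ≡ 15. → (15, 15)
6P: (15, 15) + (15, 22): same x and y₁ ≡ -y₂, so the sum is 𝒪.
7P: 𝒪 + (15, 22) = (15, 22) (identity).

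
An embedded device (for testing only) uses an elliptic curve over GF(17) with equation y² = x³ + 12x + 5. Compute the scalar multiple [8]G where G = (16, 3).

Repeated addition: build up to 8G.
2G: tangent at (16, 3): λ = (3·16² + 12)/(2·3) ≡ 15/6. 6⁻¹ ≡ 3 (mod 17) since 6·3 = 18 ≡ 1, so λ ≡ 15·3 ≡ 11.
  x = λ² - 16 - 16 = 121 - 32 ≡ 4; y = λ·(16 - 4) - 3 ≡ 10. → (4, 10)
3G: (4, 10) + (16, 3). λ = (3 - 10)/(16 - 4) ≡ 10/12 mod 17. 12⁻¹ ≡ 10 (mod 17) since 12·10 = 120 ≡ 1, so λ ≡ 15.
  x = λ² - 4 - 16 = 225 - 20 ≡ 1; y = λ·(4 - 1) - 10 ≡ 1. → (1, 1)
4G: (1, 1) + (16, 3). λ = (3 - 1)/(16 - 1) ≡ 2/15 mod 17. 15⁻¹ ≡ 8 (mod 17), so λ ≡ 16.
  x = λ² - 1 - 16 = 256 - 17 ≡ 1; y = λ·(1 - 1) - 1 ≡ 16. → (1, 16)
5G: (1, 16) + (16, 3). λ = (3 - 16)/(16 - 1) ≡ 4/15 mod 17. 15⁻¹ ≡ 8 (mod 17), so λ ≡ 15.
  x = λ² - 1 - 16 = 225 - 17 ≡ 4; y = λ·(1 - 4) - 16 ≡ 7. → (4, 7)
6G: (4, 7) + (16, 3). λ = (3 - 7)/(16 - 4) ≡ 13/12 mod 17. 12⁻¹ ≡ 10 (mod 17) since 12·10 = 120 ≡ 1, so λ ≡ 11.
  x = λ² - 4 - 16 = 121 - 20 ≡ 16; y = λ·(4 - 16) - 7 ≡ 14. → (16, 14)
7G: (16, 14) + (16, 3): same x and y₁ ≡ -y₂, so the sum is O.
8G: O + (16, 3) = (16, 3) (identity).

(16, 3)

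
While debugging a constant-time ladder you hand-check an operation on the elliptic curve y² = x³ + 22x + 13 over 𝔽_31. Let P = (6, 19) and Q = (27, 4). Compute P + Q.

(8, 9)

(6, 19) + (27, 4). λ = (4 - 19)/(27 - 6) ≡ 16/21 mod 31. 21⁻¹ ≡ 3 (mod 31) since 21·3 = 63 ≡ 1, so λ ≡ 17.
  x = λ² - 6 - 27 = 289 - 33 ≡ 8; y = λ·(6 - 8) - 19 ≡ 9. → (8, 9)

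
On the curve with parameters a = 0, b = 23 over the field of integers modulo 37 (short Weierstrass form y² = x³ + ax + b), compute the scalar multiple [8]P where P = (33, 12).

Double-and-add on 8 = (1000)₂. Start with P = (33, 12) for the leading 1-bit.
double: tangent at (33, 12): λ = (3·33² + 0)/(2·12) ≡ 11/24. 24⁻¹ ≡ 17 (mod 37), so λ ≡ 11·17 ≡ 2.
  x = λ² - 33 - 33 = 4 - 66 ≡ 12; y = λ·(33 - 12) - 12 ≡ 30. → (12, 30)
double: tangent at (12, 30): λ = (3·12² + 0)/(2·30) ≡ 25/23. 23⁻¹ ≡ 29 (mod 37), so λ ≡ 25·29 ≡ 22.
  x = λ² - 12 - 12 = 484 - 24 ≡ 16; y = λ·(12 - 16) - 30 ≡ 30. → (16, 30)
double: tangent at (16, 30): λ = (3·16² + 0)/(2·30) ≡ 28/23. 23⁻¹ ≡ 29 (mod 37) since 23·29 = 667 ≡ 1, so λ ≡ 28·29 ≡ 35.
  x = λ² - 16 - 16 = 1225 - 32 ≡ 9; y = λ·(16 - 9) - 30 ≡ 30. → (9, 30)

(9, 30)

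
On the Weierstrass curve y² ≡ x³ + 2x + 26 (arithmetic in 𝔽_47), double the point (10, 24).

tangent at (10, 24): λ = (3·10² + 2)/(2·24) ≡ 20/1. 1⁻¹ ≡ 1 (mod 47) since 1·1 = 1 ≡ 1, so λ ≡ 20·1 ≡ 20.
  x = λ² - 10 - 10 = 400 - 20 ≡ 4; y = λ·(10 - 4) - 24 ≡ 2. → (4, 2)

(4, 2)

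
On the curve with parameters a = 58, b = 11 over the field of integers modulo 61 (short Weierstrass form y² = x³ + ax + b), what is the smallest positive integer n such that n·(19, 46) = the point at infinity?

11

2P: tangent at (19, 46): λ = (3·19² + 58)/(2·46) ≡ 43/31. 31⁻¹ ≡ 2 (mod 61), so λ ≡ 43·2 ≡ 25.
  x = λ² - 19 - 19 = 625 - 38 ≡ 38; y = λ·(19 - 38) - 46 ≡ 28. → (38, 28)
3P: (38, 28) + (19, 46). λ = (46 - 28)/(19 - 38) ≡ 18/42 mod 61. 42⁻¹ ≡ 16 (mod 61), so λ ≡ 44.
  x = λ² - 38 - 19 = 1936 - 57 ≡ 49; y = λ·(38 - 49) - 28 ≡ 37. → (49, 37)
4P: (49, 37) + (19, 46). λ = (46 - 37)/(19 - 49) ≡ 9/31 mod 61. 31⁻¹ ≡ 2 (mod 61), so λ ≡ 18.
  x = λ² - 49 - 19 = 324 - 68 ≡ 12; y = λ·(49 - 12) - 37 ≡ 19. → (12, 19)
5P: (12, 19) + (19, 46). λ = (46 - 19)/(19 - 12) ≡ 27/7 mod 61. 7⁻¹ ≡ 35 (mod 61), so λ ≡ 30.
  x = λ² - 12 - 19 = 900 - 31 ≡ 15; y = λ·(12 - 15) - 19 ≡ 13. → (15, 13)
6P: (15, 13) + (19, 46). λ = (46 - 13)/(19 - 15) ≡ 33/4 mod 61. 4⁻¹ ≡ 46 (mod 61), so λ ≡ 54.
  x = λ² - 15 - 19 = 2916 - 34 ≡ 15; y = λ·(15 - 15) - 13 ≡ 48. → (15, 48)
7P: (15, 48) + (19, 46). λ = (46 - 48)/(19 - 15) ≡ 59/4 mod 61. 4⁻¹ ≡ 46 (mod 61), so λ ≡ 30.
  x = λ² - 15 - 19 = 900 - 34 ≡ 12; y = λ·(15 - 12) - 48 ≡ 42. → (12, 42)
8P: (12, 42) + (19, 46). λ = (46 - 42)/(19 - 12) ≡ 4/7 mod 61. 7⁻¹ ≡ 35 (mod 61) since 7·35 = 245 ≡ 1, so λ ≡ 18.
  x = λ² - 12 - 19 = 324 - 31 ≡ 49; y = λ·(12 - 49) - 42 ≡ 24. → (49, 24)
9P: (49, 24) + (19, 46). λ = (46 - 24)/(19 - 49) ≡ 22/31 mod 61. 31⁻¹ ≡ 2 (mod 61), so λ ≡ 44.
  x = λ² - 49 - 19 = 1936 - 68 ≡ 38; y = λ·(49 - 38) - 24 ≡ 33. → (38, 33)
10P: (38, 33) + (19, 46). λ = (46 - 33)/(19 - 38) ≡ 13/42 mod 61. 42⁻¹ ≡ 16 (mod 61) since 42·16 = 672 ≡ 1, so λ ≡ 25.
  x = λ² - 38 - 19 = 625 - 57 ≡ 19; y = λ·(38 - 19) - 33 ≡ 15. → (19, 15)
11P: (19, 15) + (19, 46): same x and y₁ ≡ -y₂, so the sum is the point at infinity.
11P = the point at infinity, so the order is 11.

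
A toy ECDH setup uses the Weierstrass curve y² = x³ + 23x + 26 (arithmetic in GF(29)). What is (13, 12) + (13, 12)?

tangent at (13, 12): λ = (3·13² + 23)/(2·12) ≡ 8/24. 24⁻¹ ≡ 23 (mod 29) since 24·23 = 552 ≡ 1, so λ ≡ 8·23 ≡ 10.
  x = λ² - 13 - 13 = 100 - 26 ≡ 16; y = λ·(13 - 16) - 12 ≡ 16. → (16, 16)

(16, 16)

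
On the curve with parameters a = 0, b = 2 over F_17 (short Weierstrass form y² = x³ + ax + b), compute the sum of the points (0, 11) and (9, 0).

(0, 11) + (9, 0). λ = (0 - 11)/(9 - 0) ≡ 6/9 mod 17. 9⁻¹ ≡ 2 (mod 17), so λ ≡ 12.
  x = λ² - 0 - 9 = 144 - 9 ≡ 16; y = λ·(0 - 16) - 11 ≡ 1. → (16, 1)

(16, 1)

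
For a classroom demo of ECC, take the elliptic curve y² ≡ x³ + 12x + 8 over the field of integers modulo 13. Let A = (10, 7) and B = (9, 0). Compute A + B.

(10, 7) + (9, 0). λ = (0 - 7)/(9 - 10) ≡ 6/12 mod 13. 12⁻¹ ≡ 12 (mod 13), so λ ≡ 7.
  x = λ² - 10 - 9 = 49 - 19 ≡ 4; y = λ·(10 - 4) - 7 ≡ 9. → (4, 9)

(4, 9)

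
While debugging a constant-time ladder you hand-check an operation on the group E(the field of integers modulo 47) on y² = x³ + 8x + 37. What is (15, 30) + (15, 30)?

tangent at (15, 30): λ = (3·15² + 8)/(2·30) ≡ 25/13. 13⁻¹ ≡ 29 (mod 47), so λ ≡ 25·29 ≡ 20.
  x = λ² - 15 - 15 = 400 - 30 ≡ 41; y = λ·(15 - 41) - 30 ≡ 14. → (41, 14)

(41, 14)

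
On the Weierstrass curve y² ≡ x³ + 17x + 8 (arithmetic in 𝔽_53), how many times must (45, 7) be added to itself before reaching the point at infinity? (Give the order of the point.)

12

2P: tangent at (45, 7): λ = (3·45² + 17)/(2·7) ≡ 50/14. 14⁻¹ ≡ 19 (mod 53), so λ ≡ 50·19 ≡ 49.
  x = λ² - 45 - 45 = 2401 - 90 ≡ 32; y = λ·(45 - 32) - 7 ≡ 47. → (32, 47)
3P: (32, 47) + (45, 7). λ = (7 - 47)/(45 - 32) ≡ 13/13 mod 53. 13⁻¹ ≡ 49 (mod 53), so λ ≡ 1.
  x = λ² - 32 - 45 = 1 - 77 ≡ 30; y = λ·(32 - 30) - 47 ≡ 8. → (30, 8)
4P: (30, 8) + (45, 7). λ = (7 - 8)/(45 - 30) ≡ 52/15 mod 53. 15⁻¹ ≡ 46 (mod 53), so λ ≡ 7.
  x = λ² - 30 - 45 = 49 - 75 ≡ 27; y = λ·(30 - 27) - 8 ≡ 13. → (27, 13)
5P: (27, 13) + (45, 7). λ = (7 - 13)/(45 - 27) ≡ 47/18 mod 53. 18⁻¹ ≡ 3 (mod 53), so λ ≡ 35.
  x = λ² - 27 - 45 = 1225 - 72 ≡ 40; y = λ·(27 - 40) - 13 ≡ 9. → (40, 9)
6P: (40, 9) + (45, 7). λ = (7 - 9)/(45 - 40) ≡ 51/5 mod 53. 5⁻¹ ≡ 32 (mod 53), so λ ≡ 42.
  x = λ² - 40 - 45 = 1764 - 85 ≡ 36; y = λ·(40 - 36) - 9 ≡ 0. → (36, 0)
7P: (36, 0) + (45, 7). λ = (7 - 0)/(45 - 36) ≡ 7/9 mod 53. 9⁻¹ ≡ 6 (mod 53) since 9·6 = 54 ≡ 1, so λ ≡ 42.
  x = λ² - 36 - 45 = 1764 - 81 ≡ 40; y = λ·(36 - 40) - 0 ≡ 44. → (40, 44)
8P: (40, 44) + (45, 7). λ = (7 - 44)/(45 - 40) ≡ 16/5 mod 53. 5⁻¹ ≡ 32 (mod 53), so λ ≡ 35.
  x = λ² - 40 - 45 = 1225 - 85 ≡ 27; y = λ·(40 - 27) - 44 ≡ 40. → (27, 40)
9P: (27, 40) + (45, 7). λ = (7 - 40)/(45 - 27) ≡ 20/18 mod 53. 18⁻¹ ≡ 3 (mod 53), so λ ≡ 7.
  x = λ² - 27 - 45 = 49 - 72 ≡ 30; y = λ·(27 - 30) - 40 ≡ 45. → (30, 45)
10P: (30, 45) + (45, 7). λ = (7 - 45)/(45 - 30) ≡ 15/15 mod 53. 15⁻¹ ≡ 46 (mod 53), so λ ≡ 1.
  x = λ² - 30 - 45 = 1 - 75 ≡ 32; y = λ·(30 - 32) - 45 ≡ 6. → (32, 6)
11P: (32, 6) + (45, 7). λ = (7 - 6)/(45 - 32) ≡ 1/13 mod 53. 13⁻¹ ≡ 49 (mod 53), so λ ≡ 49.
  x = λ² - 32 - 45 = 2401 - 77 ≡ 45; y = λ·(32 - 45) - 6 ≡ 46. → (45, 46)
12P: (45, 46) + (45, 7): same x and y₁ ≡ -y₂, so the sum is the point at infinity.
12P = the point at infinity, so the order is 12.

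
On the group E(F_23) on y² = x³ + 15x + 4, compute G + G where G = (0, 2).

(4, 6)

tangent at (0, 2): λ = (3·0² + 15)/(2·2) ≡ 15/4. 4⁻¹ ≡ 6 (mod 23), so λ ≡ 15·6 ≡ 21.
  x = λ² - 0 - 0 = 441 - 0 ≡ 4; y = λ·(0 - 4) - 2 ≡ 6. → (4, 6)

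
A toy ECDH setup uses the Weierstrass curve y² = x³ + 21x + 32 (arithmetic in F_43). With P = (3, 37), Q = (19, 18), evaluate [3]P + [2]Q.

First 3P:
Repeated addition: build up to 3P.
2P: tangent at (3, 37): λ = (3·3² + 21)/(2·37) ≡ 5/31. 31⁻¹ ≡ 25 (mod 43), so λ ≡ 5·25 ≡ 39.
  x = λ² - 3 - 3 = 1521 - 6 ≡ 10; y = λ·(3 - 10) - 37 ≡ 34. → (10, 34)
3P: (10, 34) + (3, 37). λ = (37 - 34)/(3 - 10) ≡ 3/36 mod 43. 36⁻¹ ≡ 6 (mod 43), so λ ≡ 18.
  x = λ² - 10 - 3 = 324 - 13 ≡ 10; y = λ·(10 - 10) - 34 ≡ 9. → (10, 9)
3P = (10, 9).
Next 2Q:
Repeated addition: build up to 2Q.
2Q: tangent at (19, 18): λ = (3·19² + 21)/(2·18) ≡ 29/36. 36⁻¹ ≡ 6 (mod 43), so λ ≡ 29·6 ≡ 2.
  x = λ² - 19 - 19 = 4 - 38 ≡ 9; y = λ·(19 - 9) - 18 ≡ 2. → (9, 2)
2Q = (9, 2).
Finally 3P + 2Q:
(10, 9) + (9, 2). λ = (2 - 9)/(9 - 10) ≡ 36/42 mod 43. 42⁻¹ ≡ 42 (mod 43), so λ ≡ 7.
  x = λ² - 10 - 9 = 49 - 19 ≡ 30; y = λ·(10 - 30) - 9 ≡ 23. → (30, 23)

(30, 23)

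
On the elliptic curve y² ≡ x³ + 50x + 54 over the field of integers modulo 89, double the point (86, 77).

tangent at (86, 77): λ = (3·86² + 50)/(2·77) ≡ 77/65. 65⁻¹ ≡ 63 (mod 89), so λ ≡ 77·63 ≡ 45.
  x = λ² - 86 - 86 = 2025 - 172 ≡ 73; y = λ·(86 - 73) - 77 ≡ 63. → (73, 63)

(73, 63)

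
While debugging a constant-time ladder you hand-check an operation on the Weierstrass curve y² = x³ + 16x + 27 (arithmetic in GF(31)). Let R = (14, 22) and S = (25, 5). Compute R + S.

(14, 22) + (25, 5). λ = (5 - 22)/(25 - 14) ≡ 14/11 mod 31. 11⁻¹ ≡ 17 (mod 31), so λ ≡ 21.
  x = λ² - 14 - 25 = 441 - 39 ≡ 30; y = λ·(14 - 30) - 22 ≡ 14. → (30, 14)

(30, 14)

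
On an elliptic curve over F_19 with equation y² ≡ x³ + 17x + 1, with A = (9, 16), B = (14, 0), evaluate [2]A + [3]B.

First 2A:
Repeated addition: build up to 2A.
2A: tangent at (9, 16): λ = (3·9² + 17)/(2·16) ≡ 13/13. 13⁻¹ ≡ 3 (mod 19) since 13·3 = 39 ≡ 1, so λ ≡ 13·3 ≡ 1.
  x = λ² - 9 - 9 = 1 - 18 ≡ 2; y = λ·(9 - 2) - 16 ≡ 10. → (2, 10)
2A = (2, 10).
Next 3B:
Repeated addition: build up to 3B.
2B: (14, 0) + (14, 0): same x and y₁ ≡ -y₂, so the sum is ∞.
3B: ∞ + (14, 0) = (14, 0) (identity).
3B = (14, 0).
Finally 2A + 3B:
(2, 10) + (14, 0). λ = (0 - 10)/(14 - 2) ≡ 9/12 mod 19. 12⁻¹ ≡ 8 (mod 19), so λ ≡ 15.
  x = λ² - 2 - 14 = 225 - 16 ≡ 0; y = λ·(2 - 0) - 10 ≡ 1. → (0, 1)

(0, 1)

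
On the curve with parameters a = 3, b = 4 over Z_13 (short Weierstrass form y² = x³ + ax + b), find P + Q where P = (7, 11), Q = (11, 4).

(7, 11) + (11, 4). λ = (4 - 11)/(11 - 7) ≡ 6/4 mod 13. 4⁻¹ ≡ 10 (mod 13), so λ ≡ 8.
  x = λ² - 7 - 11 = 64 - 18 ≡ 7; y = λ·(7 - 7) - 11 ≡ 2. → (7, 2)

(7, 2)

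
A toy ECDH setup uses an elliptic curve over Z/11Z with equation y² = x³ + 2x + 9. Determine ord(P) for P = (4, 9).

2P: tangent at (4, 9): λ = (3·4² + 2)/(2·9) ≡ 6/7. 7⁻¹ ≡ 8 (mod 11), so λ ≡ 6·8 ≡ 4.
  x = λ² - 4 - 4 = 16 - 8 ≡ 8; y = λ·(4 - 8) - 9 ≡ 8. → (8, 8)
3P: (8, 8) + (4, 9). λ = (9 - 8)/(4 - 8) ≡ 1/7 mod 11. 7⁻¹ ≡ 8 (mod 11), so λ ≡ 8.
  x = λ² - 8 - 4 = 64 - 12 ≡ 8; y = λ·(8 - 8) - 8 ≡ 3. → (8, 3)
4P: (8, 3) + (4, 9). λ = (9 - 3)/(4 - 8) ≡ 6/7 mod 11. 7⁻¹ ≡ 8 (mod 11), so λ ≡ 4.
  x = λ² - 8 - 4 = 16 - 12 ≡ 4; y = λ·(8 - 4) - 3 ≡ 2. → (4, 2)
5P: (4, 2) + (4, 9): same x and y₁ ≡ -y₂, so the sum is O.
5P = O, so the order is 5.

5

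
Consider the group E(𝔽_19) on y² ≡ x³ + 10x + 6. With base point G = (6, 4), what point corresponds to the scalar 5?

(17, 15)

Double-and-add on 5 = (101)₂. Start with G = (6, 4) for the leading 1-bit.
double: tangent at (6, 4): λ = (3·6² + 10)/(2·4) ≡ 4/8. 8⁻¹ ≡ 12 (mod 19) since 8·12 = 96 ≡ 1, so λ ≡ 4·12 ≡ 10.
  x = λ² - 6 - 6 = 100 - 12 ≡ 12; y = λ·(6 - 12) - 4 ≡ 12. → (12, 12)
double: tangent at (12, 12): λ = (3·12² + 10)/(2·12) ≡ 5/5. 5⁻¹ ≡ 4 (mod 19), so λ ≡ 5·4 ≡ 1.
  x = λ² - 12 - 12 = 1 - 24 ≡ 15; y = λ·(12 - 15) - 12 ≡ 4. → (15, 4)
add G: (15, 4) + (6, 4). λ = (4 - 4)/(6 - 15) ≡ 0/10 mod 19. 10⁻¹ ≡ 2 (mod 19) since 10·2 = 20 ≡ 1, so λ ≡ 0.
  x = λ² - 15 - 6 = 0 - 21 ≡ 17; y = λ·(15 - 17) - 4 ≡ 15. → (17, 15)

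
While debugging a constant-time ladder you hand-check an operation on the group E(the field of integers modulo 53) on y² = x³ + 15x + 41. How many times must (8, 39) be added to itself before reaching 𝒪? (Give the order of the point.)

2P: tangent at (8, 39): λ = (3·8² + 15)/(2·39) ≡ 48/25. 25⁻¹ ≡ 17 (mod 53), so λ ≡ 48·17 ≡ 21.
  x = λ² - 8 - 8 = 441 - 16 ≡ 1; y = λ·(8 - 1) - 39 ≡ 2. → (1, 2)
3P: (1, 2) + (8, 39). λ = (39 - 2)/(8 - 1) ≡ 37/7 mod 53. 7⁻¹ ≡ 38 (mod 53), so λ ≡ 28.
  x = λ² - 1 - 8 = 784 - 9 ≡ 33; y = λ·(1 - 33) - 2 ≡ 3. → (33, 3)
4P: (33, 3) + (8, 39). λ = (39 - 3)/(8 - 33) ≡ 36/28 mod 53. 28⁻¹ ≡ 36 (mod 53) since 28·36 = 1008 ≡ 1, so λ ≡ 24.
  x = λ² - 33 - 8 = 576 - 41 ≡ 5; y = λ·(33 - 5) - 3 ≡ 33. → (5, 33)
5P: (5, 33) + (8, 39). λ = (39 - 33)/(8 - 5) ≡ 6/3 mod 53. 3⁻¹ ≡ 18 (mod 53), so λ ≡ 2.
  x = λ² - 5 - 8 = 4 - 13 ≡ 44; y = λ·(5 - 44) - 33 ≡ 48. → (44, 48)
6P: (44, 48) + (8, 39). λ = (39 - 48)/(8 - 44) ≡ 44/17 mod 53. 17⁻¹ ≡ 25 (mod 53) since 17·25 = 425 ≡ 1, so λ ≡ 40.
  x = λ² - 44 - 8 = 1600 - 52 ≡ 11; y = λ·(44 - 11) - 48 ≡ 0. → (11, 0)
7P: (11, 0) + (8, 39). λ = (39 - 0)/(8 - 11) ≡ 39/50 mod 53. 50⁻¹ ≡ 35 (mod 53) since 50·35 = 1750 ≡ 1, so λ ≡ 40.
  x = λ² - 11 - 8 = 1600 - 19 ≡ 44; y = λ·(11 - 44) - 0 ≡ 5. → (44, 5)
8P: (44, 5) + (8, 39). λ = (39 - 5)/(8 - 44) ≡ 34/17 mod 53. 17⁻¹ ≡ 25 (mod 53) since 17·25 = 425 ≡ 1, so λ ≡ 2.
  x = λ² - 44 - 8 = 4 - 52 ≡ 5; y = λ·(44 - 5) - 5 ≡ 20. → (5, 20)
9P: (5, 20) + (8, 39). λ = (39 - 20)/(8 - 5) ≡ 19/3 mod 53. 3⁻¹ ≡ 18 (mod 53) since 3·18 = 54 ≡ 1, so λ ≡ 24.
  x = λ² - 5 - 8 = 576 - 13 ≡ 33; y = λ·(5 - 33) - 20 ≡ 50. → (33, 50)
10P: (33, 50) + (8, 39). λ = (39 - 50)/(8 - 33) ≡ 42/28 mod 53. 28⁻¹ ≡ 36 (mod 53) since 28·36 = 1008 ≡ 1, so λ ≡ 28.
  x = λ² - 33 - 8 = 784 - 41 ≡ 1; y = λ·(33 - 1) - 50 ≡ 51. → (1, 51)
11P: (1, 51) + (8, 39). λ = (39 - 51)/(8 - 1) ≡ 41/7 mod 53. 7⁻¹ ≡ 38 (mod 53), so λ ≡ 21.
  x = λ² - 1 - 8 = 441 - 9 ≡ 8; y = λ·(1 - 8) - 51 ≡ 14. → (8, 14)
12P: (8, 14) + (8, 39): same x and y₁ ≡ -y₂, so the sum is 𝒪.
12P = 𝒪, so the order is 12.

12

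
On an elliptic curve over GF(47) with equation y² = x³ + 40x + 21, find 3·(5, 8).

Write Q = (5, 8).
Repeated addition: build up to 3Q.
2Q: tangent at (5, 8): λ = (3·5² + 40)/(2·8) ≡ 21/16. 16⁻¹ ≡ 3 (mod 47), so λ ≡ 21·3 ≡ 16.
  x = λ² - 5 - 5 = 256 - 10 ≡ 11; y = λ·(5 - 11) - 8 ≡ 37. → (11, 37)
3Q: (11, 37) + (5, 8). λ = (8 - 37)/(5 - 11) ≡ 18/41 mod 47. 41⁻¹ ≡ 39 (mod 47), so λ ≡ 44.
  x = λ² - 11 - 5 = 1936 - 16 ≡ 40; y = λ·(11 - 40) - 37 ≡ 3. → (40, 3)

(40, 3)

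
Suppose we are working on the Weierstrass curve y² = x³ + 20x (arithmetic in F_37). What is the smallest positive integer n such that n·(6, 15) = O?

10

2P: tangent at (6, 15): λ = (3·6² + 20)/(2·15) ≡ 17/30. 30⁻¹ ≡ 21 (mod 37) since 30·21 = 630 ≡ 1, so λ ≡ 17·21 ≡ 24.
  x = λ² - 6 - 6 = 576 - 12 ≡ 9; y = λ·(6 - 9) - 15 ≡ 24. → (9, 24)
3P: (9, 24) + (6, 15). λ = (15 - 24)/(6 - 9) ≡ 28/34 mod 37. 34⁻¹ ≡ 12 (mod 37) since 34·12 = 408 ≡ 1, so λ ≡ 3.
  x = λ² - 9 - 6 = 9 - 15 ≡ 31; y = λ·(9 - 31) - 24 ≡ 21. → (31, 21)
4P: (31, 21) + (6, 15). λ = (15 - 21)/(6 - 31) ≡ 31/12 mod 37. 12⁻¹ ≡ 34 (mod 37) since 12·34 = 408 ≡ 1, so λ ≡ 18.
  x = λ² - 31 - 6 = 324 - 37 ≡ 28; y = λ·(31 - 28) - 21 ≡ 33. → (28, 33)
5P: (28, 33) + (6, 15). λ = (15 - 33)/(6 - 28) ≡ 19/15 mod 37. 15⁻¹ ≡ 5 (mod 37), so λ ≡ 21.
  x = λ² - 28 - 6 = 441 - 34 ≡ 0; y = λ·(28 - 0) - 33 ≡ 0. → (0, 0)
6P: (0, 0) + (6, 15). λ = (15 - 0)/(6 - 0) ≡ 15/6 mod 37. 6⁻¹ ≡ 31 (mod 37), so λ ≡ 21.
  x = λ² - 0 - 6 = 441 - 6 ≡ 28; y = λ·(0 - 28) - 0 ≡ 4. → (28, 4)
7P: (28, 4) + (6, 15). λ = (15 - 4)/(6 - 28) ≡ 11/15 mod 37. 15⁻¹ ≡ 5 (mod 37) since 15·5 = 75 ≡ 1, so λ ≡ 18.
  x = λ² - 28 - 6 = 324 - 34 ≡ 31; y = λ·(28 - 31) - 4 ≡ 16. → (31, 16)
8P: (31, 16) + (6, 15). λ = (15 - 16)/(6 - 31) ≡ 36/12 mod 37. 12⁻¹ ≡ 34 (mod 37) since 12·34 = 408 ≡ 1, so λ ≡ 3.
  x = λ² - 31 - 6 = 9 - 37 ≡ 9; y = λ·(31 - 9) - 16 ≡ 13. → (9, 13)
9P: (9, 13) + (6, 15). λ = (15 - 13)/(6 - 9) ≡ 2/34 mod 37. 34⁻¹ ≡ 12 (mod 37), so λ ≡ 24.
  x = λ² - 9 - 6 = 576 - 15 ≡ 6; y = λ·(9 - 6) - 13 ≡ 22. → (6, 22)
10P: (6, 22) + (6, 15): same x and y₁ ≡ -y₂, so the sum is O.
10P = O, so the order is 10.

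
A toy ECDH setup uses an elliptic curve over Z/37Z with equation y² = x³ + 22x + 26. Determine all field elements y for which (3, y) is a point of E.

x³ + 22x + 26 = 119 ≡ 8 (mod 37).
8 is a non-residue mod 37; no y exists.

none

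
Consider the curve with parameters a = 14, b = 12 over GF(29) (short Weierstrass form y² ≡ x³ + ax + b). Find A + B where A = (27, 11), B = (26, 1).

(18, 21)

(27, 11) + (26, 1). λ = (1 - 11)/(26 - 27) ≡ 19/28 mod 29. 28⁻¹ ≡ 28 (mod 29), so λ ≡ 10.
  x = λ² - 27 - 26 = 100 - 53 ≡ 18; y = λ·(27 - 18) - 11 ≡ 21. → (18, 21)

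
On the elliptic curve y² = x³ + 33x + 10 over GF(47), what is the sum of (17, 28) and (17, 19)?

The two points share x = 17 and their y-coordinates satisfy 28 + 19 ≡ 0 (mod 47), so they are inverses. Their sum is O.

O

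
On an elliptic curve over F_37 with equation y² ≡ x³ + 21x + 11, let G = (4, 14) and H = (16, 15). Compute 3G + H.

(17, 8)

First 3G:
Repeated addition: build up to 3G.
2G: tangent at (4, 14): λ = (3·4² + 21)/(2·14) ≡ 32/28. 28⁻¹ ≡ 4 (mod 37), so λ ≡ 32·4 ≡ 17.
  x = λ² - 4 - 4 = 289 - 8 ≡ 22; y = λ·(4 - 22) - 14 ≡ 13. → (22, 13)
3G: (22, 13) + (4, 14). λ = (14 - 13)/(4 - 22) ≡ 1/19 mod 37. 19⁻¹ ≡ 2 (mod 37), so λ ≡ 2.
  x = λ² - 22 - 4 = 4 - 26 ≡ 15; y = λ·(22 - 15) - 13 ≡ 1. → (15, 1)
3G = (15, 1).
Finally 3G + H:
(15, 1) + (16, 15). λ = (15 - 1)/(16 - 15) ≡ 14/1 mod 37. 1⁻¹ ≡ 1 (mod 37), so λ ≡ 14.
  x = λ² - 15 - 16 = 196 - 31 ≡ 17; y = λ·(15 - 17) - 1 ≡ 8. → (17, 8)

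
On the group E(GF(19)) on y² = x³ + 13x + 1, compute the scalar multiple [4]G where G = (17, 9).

Double-and-add on 4 = (100)₂. Start with G = (17, 9) for the leading 1-bit.
double: tangent at (17, 9): λ = (3·17² + 13)/(2·9) ≡ 6/18. 18⁻¹ ≡ 18 (mod 19) since 18·18 = 324 ≡ 1, so λ ≡ 6·18 ≡ 13.
  x = λ² - 17 - 17 = 169 - 34 ≡ 2; y = λ·(17 - 2) - 9 ≡ 15. → (2, 15)
double: tangent at (2, 15): λ = (3·2² + 13)/(2·15) ≡ 6/11. 11⁻¹ ≡ 7 (mod 19) since 11·7 = 77 ≡ 1, so λ ≡ 6·7 ≡ 4.
  x = λ² - 2 - 2 = 16 - 4 ≡ 12; y = λ·(2 - 12) - 15 ≡ 2. → (12, 2)

(12, 2)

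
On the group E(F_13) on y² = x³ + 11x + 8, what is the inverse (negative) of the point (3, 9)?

(3, 4)

-(3, 9) = (3, -9 mod 13) = (3, 4).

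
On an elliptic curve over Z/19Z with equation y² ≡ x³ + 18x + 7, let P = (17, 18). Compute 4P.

Double-and-add on 4 = (100)₂. Start with P = (17, 18) for the leading 1-bit.
double: tangent at (17, 18): λ = (3·17² + 18)/(2·18) ≡ 11/17. 17⁻¹ ≡ 9 (mod 19) since 17·9 = 153 ≡ 1, so λ ≡ 11·9 ≡ 4.
  x = λ² - 17 - 17 = 16 - 34 ≡ 1; y = λ·(17 - 1) - 18 ≡ 8. → (1, 8)
double: tangent at (1, 8): λ = (3·1² + 18)/(2·8) ≡ 2/16. 16⁻¹ ≡ 6 (mod 19) since 16·6 = 96 ≡ 1, so λ ≡ 2·6 ≡ 12.
  x = λ² - 1 - 1 = 144 - 2 ≡ 9; y = λ·(1 - 9) - 8 ≡ 10. → (9, 10)

(9, 10)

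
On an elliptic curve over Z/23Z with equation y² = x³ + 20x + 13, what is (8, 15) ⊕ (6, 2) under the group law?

(8, 15) + (6, 2). λ = (2 - 15)/(6 - 8) ≡ 10/21 mod 23. 21⁻¹ ≡ 11 (mod 23), so λ ≡ 18.
  x = λ² - 8 - 6 = 324 - 14 ≡ 11; y = λ·(8 - 11) - 15 ≡ 0. → (11, 0)

(11, 0)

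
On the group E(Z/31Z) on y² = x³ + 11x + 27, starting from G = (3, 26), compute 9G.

Repeated addition: build up to 9G.
2G: tangent at (3, 26): λ = (3·3² + 11)/(2·26) ≡ 7/21. 21⁻¹ ≡ 3 (mod 31) since 21·3 = 63 ≡ 1, so λ ≡ 7·3 ≡ 21.
  x = λ² - 3 - 3 = 441 - 6 ≡ 1; y = λ·(3 - 1) - 26 ≡ 16. → (1, 16)
3G: (1, 16) + (3, 26). λ = (26 - 16)/(3 - 1) ≡ 10/2 mod 31. 2⁻¹ ≡ 16 (mod 31), so λ ≡ 5.
  x = λ² - 1 - 3 = 25 - 4 ≡ 21; y = λ·(1 - 21) - 16 ≡ 8. → (21, 8)
4G: (21, 8) + (3, 26). λ = (26 - 8)/(3 - 21) ≡ 18/13 mod 31. 13⁻¹ ≡ 12 (mod 31), so λ ≡ 30.
  x = λ² - 21 - 3 = 900 - 24 ≡ 8; y = λ·(21 - 8) - 8 ≡ 10. → (8, 10)
5G: (8, 10) + (3, 26). λ = (26 - 10)/(3 - 8) ≡ 16/26 mod 31. 26⁻¹ ≡ 6 (mod 31) since 26·6 = 156 ≡ 1, so λ ≡ 3.
  x = λ² - 8 - 3 = 9 - 11 ≡ 29; y = λ·(8 - 29) - 10 ≡ 20. → (29, 20)
6G: (29, 20) + (3, 26). λ = (26 - 20)/(3 - 29) ≡ 6/5 mod 31. 5⁻¹ ≡ 25 (mod 31) since 5·25 = 125 ≡ 1, so λ ≡ 26.
  x = λ² - 29 - 3 = 676 - 32 ≡ 24; y = λ·(29 - 24) - 20 ≡ 17. → (24, 17)
7G: (24, 17) + (3, 26). λ = (26 - 17)/(3 - 24) ≡ 9/10 mod 31. 10⁻¹ ≡ 28 (mod 31), so λ ≡ 4.
  x = λ² - 24 - 3 = 16 - 27 ≡ 20; y = λ·(24 - 20) - 17 ≡ 30. → (20, 30)
8G: (20, 30) + (3, 26). λ = (26 - 30)/(3 - 20) ≡ 27/14 mod 31. 14⁻¹ ≡ 20 (mod 31) since 14·20 = 280 ≡ 1, so λ ≡ 13.
  x = λ² - 20 - 3 = 169 - 23 ≡ 22; y = λ·(20 - 22) - 30 ≡ 6. → (22, 6)
9G: (22, 6) + (3, 26). λ = (26 - 6)/(3 - 22) ≡ 20/12 mod 31. 12⁻¹ ≡ 13 (mod 31) since 12·13 = 156 ≡ 1, so λ ≡ 12.
  x = λ² - 22 - 3 = 144 - 25 ≡ 26; y = λ·(22 - 26) - 6 ≡ 8. → (26, 8)

(26, 8)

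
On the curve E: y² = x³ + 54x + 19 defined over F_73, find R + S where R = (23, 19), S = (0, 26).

(23, 19) + (0, 26). λ = (26 - 19)/(0 - 23) ≡ 7/50 mod 73. 50⁻¹ ≡ 19 (mod 73), so λ ≡ 60.
  x = λ² - 23 - 0 = 3600 - 23 ≡ 0; y = λ·(23 - 0) - 19 ≡ 47. → (0, 47)

(0, 47)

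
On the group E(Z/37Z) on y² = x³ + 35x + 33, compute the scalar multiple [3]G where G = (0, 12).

(19, 34)

Repeated addition: build up to 3G.
2G: tangent at (0, 12): λ = (3·0² + 35)/(2·12) ≡ 35/24. 24⁻¹ ≡ 17 (mod 37) since 24·17 = 408 ≡ 1, so λ ≡ 35·17 ≡ 3.
  x = λ² - 0 - 0 = 9 - 0 ≡ 9; y = λ·(0 - 9) - 12 ≡ 35. → (9, 35)
3G: (9, 35) + (0, 12). λ = (12 - 35)/(0 - 9) ≡ 14/28 mod 37. 28⁻¹ ≡ 4 (mod 37) since 28·4 = 112 ≡ 1, so λ ≡ 19.
  x = λ² - 9 - 0 = 361 - 9 ≡ 19; y = λ·(9 - 19) - 35 ≡ 34. → (19, 34)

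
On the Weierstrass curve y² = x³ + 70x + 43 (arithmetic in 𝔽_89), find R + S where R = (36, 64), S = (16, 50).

(36, 64) + (16, 50). λ = (50 - 64)/(16 - 36) ≡ 75/69 mod 89. 69⁻¹ ≡ 40 (mod 89), so λ ≡ 63.
  x = λ² - 36 - 16 = 3969 - 52 ≡ 1; y = λ·(36 - 1) - 64 ≡ 5. → (1, 5)

(1, 5)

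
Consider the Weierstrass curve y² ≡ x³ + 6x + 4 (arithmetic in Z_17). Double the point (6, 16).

tangent at (6, 16): λ = (3·6² + 6)/(2·16) ≡ 12/15. 15⁻¹ ≡ 8 (mod 17), so λ ≡ 12·8 ≡ 11.
  x = λ² - 6 - 6 = 121 - 12 ≡ 7; y = λ·(6 - 7) - 16 ≡ 7. → (7, 7)

(7, 7)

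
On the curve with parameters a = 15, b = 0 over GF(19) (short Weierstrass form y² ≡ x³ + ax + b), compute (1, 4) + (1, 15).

O

The two points share x = 1 and their y-coordinates satisfy 4 + 15 ≡ 0 (mod 19), so they are inverses. Their sum is O.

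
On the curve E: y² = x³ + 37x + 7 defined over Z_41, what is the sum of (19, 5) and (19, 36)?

O

The two points share x = 19 and their y-coordinates satisfy 5 + 36 ≡ 0 (mod 41), so they are inverses. Their sum is the point at infinity.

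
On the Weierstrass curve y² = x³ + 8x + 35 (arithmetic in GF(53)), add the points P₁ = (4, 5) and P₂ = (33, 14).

(12, 51)

(4, 5) + (33, 14). λ = (14 - 5)/(33 - 4) ≡ 9/29 mod 53. 29⁻¹ ≡ 11 (mod 53), so λ ≡ 46.
  x = λ² - 4 - 33 = 2116 - 37 ≡ 12; y = λ·(4 - 12) - 5 ≡ 51. → (12, 51)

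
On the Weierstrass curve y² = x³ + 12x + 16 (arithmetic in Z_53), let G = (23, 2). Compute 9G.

(50, 18)

Double-and-add on 9 = (1001)₂. Start with G = (23, 2) for the leading 1-bit.
double: tangent at (23, 2): λ = (3·23² + 12)/(2·2) ≡ 9/4. 4⁻¹ ≡ 40 (mod 53), so λ ≡ 9·40 ≡ 42.
  x = λ² - 23 - 23 = 1764 - 46 ≡ 22; y = λ·(23 - 22) - 2 ≡ 40. → (22, 40)
double: tangent at (22, 40): λ = (3·22² + 12)/(2·40) ≡ 33/27. 27⁻¹ ≡ 2 (mod 53), so λ ≡ 33·2 ≡ 13.
  x = λ² - 22 - 22 = 169 - 44 ≡ 19; y = λ·(22 - 19) - 40 ≡ 52. → (19, 52)
double: tangent at (19, 52): λ = (3·19² + 12)/(2·52) ≡ 35/51. 51⁻¹ ≡ 26 (mod 53) since 51·26 = 1326 ≡ 1, so λ ≡ 35·26 ≡ 9.
  x = λ² - 19 - 19 = 81 - 38 ≡ 43; y = λ·(19 - 43) - 52 ≡ 50. → (43, 50)
add G: (43, 50) + (23, 2). λ = (2 - 50)/(23 - 43) ≡ 5/33 mod 53. 33⁻¹ ≡ 45 (mod 53), so λ ≡ 13.
  x = λ² - 43 - 23 = 169 - 66 ≡ 50; y = λ·(43 - 50) - 50 ≡ 18. → (50, 18)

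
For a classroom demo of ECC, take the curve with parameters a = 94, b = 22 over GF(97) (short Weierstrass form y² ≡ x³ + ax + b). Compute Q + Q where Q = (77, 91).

(90, 66)

tangent at (77, 91): λ = (3·77² + 94)/(2·91) ≡ 33/85. 85⁻¹ ≡ 8 (mod 97), so λ ≡ 33·8 ≡ 70.
  x = λ² - 77 - 77 = 4900 - 154 ≡ 90; y = λ·(77 - 90) - 91 ≡ 66. → (90, 66)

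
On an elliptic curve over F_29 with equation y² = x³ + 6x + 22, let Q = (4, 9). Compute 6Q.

Double-and-add on 6 = (110)₂. Start with Q = (4, 9) for the leading 1-bit.
double: tangent at (4, 9): λ = (3·4² + 6)/(2·9) ≡ 25/18. 18⁻¹ ≡ 21 (mod 29), so λ ≡ 25·21 ≡ 3.
  x = λ² - 4 - 4 = 9 - 8 ≡ 1; y = λ·(4 - 1) - 9 ≡ 0. → (1, 0)
add Q: (1, 0) + (4, 9). λ = (9 - 0)/(4 - 1) ≡ 9/3 mod 29. 3⁻¹ ≡ 10 (mod 29) since 3·10 = 30 ≡ 1, so λ ≡ 3.
  x = λ² - 1 - 4 = 9 - 5 ≡ 4; y = λ·(1 - 4) - 0 ≡ 20. → (4, 20)
double: tangent at (4, 20): λ = (3·4² + 6)/(2·20) ≡ 25/11. 11⁻¹ ≡ 8 (mod 29), so λ ≡ 25·8 ≡ 26.
  x = λ² - 4 - 4 = 676 - 8 ≡ 1; y = λ·(4 - 1) - 20 ≡ 0. → (1, 0)

(1, 0)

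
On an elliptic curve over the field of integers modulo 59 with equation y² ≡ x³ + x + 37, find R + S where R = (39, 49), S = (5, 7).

(30, 35)

(39, 49) + (5, 7). λ = (7 - 49)/(5 - 39) ≡ 17/25 mod 59. 25⁻¹ ≡ 26 (mod 59) since 25·26 = 650 ≡ 1, so λ ≡ 29.
  x = λ² - 39 - 5 = 841 - 44 ≡ 30; y = λ·(39 - 30) - 49 ≡ 35. → (30, 35)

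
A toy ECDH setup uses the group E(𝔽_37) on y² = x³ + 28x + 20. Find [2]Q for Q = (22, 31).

(30, 6)

tangent at (22, 31): λ = (3·22² + 28)/(2·31) ≡ 0/25. 25⁻¹ ≡ 3 (mod 37) since 25·3 = 75 ≡ 1, so λ ≡ 0·3 ≡ 0.
  x = λ² - 22 - 22 = 0 - 44 ≡ 30; y = λ·(22 - 30) - 31 ≡ 6. → (30, 6)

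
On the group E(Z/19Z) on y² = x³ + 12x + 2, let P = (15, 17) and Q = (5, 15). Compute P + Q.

(15, 17) + (5, 15). λ = (15 - 17)/(5 - 15) ≡ 17/9 mod 19. 9⁻¹ ≡ 17 (mod 19), so λ ≡ 4.
  x = λ² - 15 - 5 = 16 - 20 ≡ 15; y = λ·(15 - 15) - 17 ≡ 2. → (15, 2)

(15, 2)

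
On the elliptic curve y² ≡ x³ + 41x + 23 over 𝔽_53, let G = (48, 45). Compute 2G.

tangent at (48, 45): λ = (3·48² + 41)/(2·45) ≡ 10/37. 37⁻¹ ≡ 43 (mod 53) since 37·43 = 1591 ≡ 1, so λ ≡ 10·43 ≡ 6.
  x = λ² - 48 - 48 = 36 - 96 ≡ 46; y = λ·(48 - 46) - 45 ≡ 20. → (46, 20)

(46, 20)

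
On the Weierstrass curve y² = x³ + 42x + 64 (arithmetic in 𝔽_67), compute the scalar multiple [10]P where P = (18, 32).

Repeated addition: build up to 10P.
2P: tangent at (18, 32): λ = (3·18² + 42)/(2·32) ≡ 9/64. 64⁻¹ ≡ 22 (mod 67) since 64·22 = 1408 ≡ 1, so λ ≡ 9·22 ≡ 64.
  x = λ² - 18 - 18 = 4096 - 36 ≡ 40; y = λ·(18 - 40) - 32 ≡ 34. → (40, 34)
3P: (40, 34) + (18, 32). λ = (32 - 34)/(18 - 40) ≡ 65/45 mod 67. 45⁻¹ ≡ 3 (mod 67), so λ ≡ 61.
  x = λ² - 40 - 18 = 3721 - 58 ≡ 45; y = λ·(40 - 45) - 34 ≡ 63. → (45, 63)
4P: (45, 63) + (18, 32). λ = (32 - 63)/(18 - 45) ≡ 36/40 mod 67. 40⁻¹ ≡ 62 (mod 67) since 40·62 = 2480 ≡ 1, so λ ≡ 21.
  x = λ² - 45 - 18 = 441 - 63 ≡ 43; y = λ·(45 - 43) - 63 ≡ 46. → (43, 46)
5P: (43, 46) + (18, 32). λ = (32 - 46)/(18 - 43) ≡ 53/42 mod 67. 42⁻¹ ≡ 8 (mod 67) since 42·8 = 336 ≡ 1, so λ ≡ 22.
  x = λ² - 43 - 18 = 484 - 61 ≡ 21; y = λ·(43 - 21) - 46 ≡ 36. → (21, 36)
6P: (21, 36) + (18, 32). λ = (32 - 36)/(18 - 21) ≡ 63/64 mod 67. 64⁻¹ ≡ 22 (mod 67), so λ ≡ 46.
  x = λ² - 21 - 18 = 2116 - 39 ≡ 0; y = λ·(21 - 0) - 36 ≡ 59. → (0, 59)
7P: (0, 59) + (18, 32). λ = (32 - 59)/(18 - 0) ≡ 40/18 mod 67. 18⁻¹ ≡ 41 (mod 67) since 18·41 = 738 ≡ 1, so λ ≡ 32.
  x = λ² - 0 - 18 = 1024 - 18 ≡ 1; y = λ·(0 - 1) - 59 ≡ 43. → (1, 43)
8P: (1, 43) + (18, 32). λ = (32 - 43)/(18 - 1) ≡ 56/17 mod 67. 17⁻¹ ≡ 4 (mod 67), so λ ≡ 23.
  x = λ² - 1 - 18 = 529 - 19 ≡ 41; y = λ·(1 - 41) - 43 ≡ 42. → (41, 42)
9P: (41, 42) + (18, 32). λ = (32 - 42)/(18 - 41) ≡ 57/44 mod 67. 44⁻¹ ≡ 32 (mod 67), so λ ≡ 15.
  x = λ² - 41 - 18 = 225 - 59 ≡ 32; y = λ·(41 - 32) - 42 ≡ 26. → (32, 26)
10P: (32, 26) + (18, 32). λ = (32 - 26)/(18 - 32) ≡ 6/53 mod 67. 53⁻¹ ≡ 43 (mod 67) since 53·43 = 2279 ≡ 1, so λ ≡ 57.
  x = λ² - 32 - 18 = 3249 - 50 ≡ 50; y = λ·(32 - 50) - 26 ≡ 20. → (50, 20)

(50, 20)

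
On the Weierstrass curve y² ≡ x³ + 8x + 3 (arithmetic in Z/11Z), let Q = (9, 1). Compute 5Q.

Double-and-add on 5 = (101)₂. Start with Q = (9, 1) for the leading 1-bit.
double: tangent at (9, 1): λ = (3·9² + 8)/(2·1) ≡ 9/2. 2⁻¹ ≡ 6 (mod 11), so λ ≡ 9·6 ≡ 10.
  x = λ² - 9 - 9 = 100 - 18 ≡ 5; y = λ·(9 - 5) - 1 ≡ 6. → (5, 6)
double: tangent at (5, 6): λ = (3·5² + 8)/(2·6) ≡ 6/1. 1⁻¹ ≡ 1 (mod 11), so λ ≡ 6·1 ≡ 6.
  x = λ² - 5 - 5 = 36 - 10 ≡ 4; y = λ·(5 - 4) - 6 ≡ 0. → (4, 0)
add Q: (4, 0) + (9, 1). λ = (1 - 0)/(9 - 4) ≡ 1/5 mod 11. 5⁻¹ ≡ 9 (mod 11), so λ ≡ 9.
  x = λ² - 4 - 9 = 81 - 13 ≡ 2; y = λ·(4 - 2) - 0 ≡ 7. → (2, 7)

(2, 7)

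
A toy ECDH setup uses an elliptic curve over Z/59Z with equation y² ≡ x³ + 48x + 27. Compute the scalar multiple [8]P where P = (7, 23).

Repeated addition: build up to 8P.
2P: tangent at (7, 23): λ = (3·7² + 48)/(2·23) ≡ 18/46. 46⁻¹ ≡ 9 (mod 59) since 46·9 = 414 ≡ 1, so λ ≡ 18·9 ≡ 44.
  x = λ² - 7 - 7 = 1936 - 14 ≡ 34; y = λ·(7 - 34) - 23 ≡ 28. → (34, 28)
3P: (34, 28) + (7, 23). λ = (23 - 28)/(7 - 34) ≡ 54/32 mod 59. 32⁻¹ ≡ 24 (mod 59), so λ ≡ 57.
  x = λ² - 34 - 7 = 3249 - 41 ≡ 22; y = λ·(34 - 22) - 28 ≡ 7. → (22, 7)
4P: (22, 7) + (7, 23). λ = (23 - 7)/(7 - 22) ≡ 16/44 mod 59. 44⁻¹ ≡ 55 (mod 59), so λ ≡ 54.
  x = λ² - 22 - 7 = 2916 - 29 ≡ 55; y = λ·(22 - 55) - 7 ≡ 40. → (55, 40)
5P: (55, 40) + (7, 23). λ = (23 - 40)/(7 - 55) ≡ 42/11 mod 59. 11⁻¹ ≡ 43 (mod 59), so λ ≡ 36.
  x = λ² - 55 - 7 = 1296 - 62 ≡ 54; y = λ·(55 - 54) - 40 ≡ 55. → (54, 55)
6P: (54, 55) + (7, 23). λ = (23 - 55)/(7 - 54) ≡ 27/12 mod 59. 12⁻¹ ≡ 5 (mod 59), so λ ≡ 17.
  x = λ² - 54 - 7 = 289 - 61 ≡ 51; y = λ·(54 - 51) - 55 ≡ 55. → (51, 55)
7P: (51, 55) + (7, 23). λ = (23 - 55)/(7 - 51) ≡ 27/15 mod 59. 15⁻¹ ≡ 4 (mod 59), so λ ≡ 49.
  x = λ² - 51 - 7 = 2401 - 58 ≡ 42; y = λ·(51 - 42) - 55 ≡ 32. → (42, 32)
8P: (42, 32) + (7, 23). λ = (23 - 32)/(7 - 42) ≡ 50/24 mod 59. 24⁻¹ ≡ 32 (mod 59), so λ ≡ 7.
  x = λ² - 42 - 7 = 49 - 49 ≡ 0; y = λ·(42 - 0) - 32 ≡ 26. → (0, 26)

(0, 26)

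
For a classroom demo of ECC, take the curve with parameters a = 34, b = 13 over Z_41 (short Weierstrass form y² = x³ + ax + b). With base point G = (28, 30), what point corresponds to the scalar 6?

Repeated addition: build up to 6G.
2G: tangent at (28, 30): λ = (3·28² + 34)/(2·30) ≡ 8/19. 19⁻¹ ≡ 13 (mod 41) since 19·13 = 247 ≡ 1, so λ ≡ 8·13 ≡ 22.
  x = λ² - 28 - 28 = 484 - 56 ≡ 18; y = λ·(28 - 18) - 30 ≡ 26. → (18, 26)
3G: (18, 26) + (28, 30). λ = (30 - 26)/(28 - 18) ≡ 4/10 mod 41. 10⁻¹ ≡ 37 (mod 41) since 10·37 = 370 ≡ 1, so λ ≡ 25.
  x = λ² - 18 - 28 = 625 - 46 ≡ 5; y = λ·(18 - 5) - 26 ≡ 12. → (5, 12)
4G: (5, 12) + (28, 30). λ = (30 - 12)/(28 - 5) ≡ 18/23 mod 41. 23⁻¹ ≡ 25 (mod 41) since 23·25 = 575 ≡ 1, so λ ≡ 40.
  x = λ² - 5 - 28 = 1600 - 33 ≡ 9; y = λ·(5 - 9) - 12 ≡ 33. → (9, 33)
5G: (9, 33) + (28, 30). λ = (30 - 33)/(28 - 9) ≡ 38/19 mod 41. 19⁻¹ ≡ 13 (mod 41), so λ ≡ 2.
  x = λ² - 9 - 28 = 4 - 37 ≡ 8; y = λ·(9 - 8) - 33 ≡ 10. → (8, 10)
6G: (8, 10) + (28, 30). λ = (30 - 10)/(28 - 8) ≡ 20/20 mod 41. 20⁻¹ ≡ 39 (mod 41), so λ ≡ 1.
  x = λ² - 8 - 28 = 1 - 36 ≡ 6; y = λ·(8 - 6) - 10 ≡ 33. → (6, 33)

(6, 33)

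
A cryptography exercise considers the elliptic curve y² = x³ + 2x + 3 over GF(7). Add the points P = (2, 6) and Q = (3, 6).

(2, 6) + (3, 6). λ = (6 - 6)/(3 - 2) ≡ 0/1 mod 7. 1⁻¹ ≡ 1 (mod 7) since 1·1 = 1 ≡ 1, so λ ≡ 0.
  x = λ² - 2 - 3 = 0 - 5 ≡ 2; y = λ·(2 - 2) - 6 ≡ 1. → (2, 1)

(2, 1)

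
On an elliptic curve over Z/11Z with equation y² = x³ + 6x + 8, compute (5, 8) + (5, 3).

O

The two points share x = 5 and their y-coordinates satisfy 8 + 3 ≡ 0 (mod 11), so they are inverses. Their sum is the point at infinity.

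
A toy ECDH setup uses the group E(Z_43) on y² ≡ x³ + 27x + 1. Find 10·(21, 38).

(0, 42)

Write G = (21, 38).
Double-and-add on 10 = (1010)₂. Start with G = (21, 38) for the leading 1-bit.
double: tangent at (21, 38): λ = (3·21² + 27)/(2·38) ≡ 17/33. 33⁻¹ ≡ 30 (mod 43), so λ ≡ 17·30 ≡ 37.
  x = λ² - 21 - 21 = 1369 - 42 ≡ 37; y = λ·(21 - 37) - 38 ≡ 15. → (37, 15)
double: tangent at (37, 15): λ = (3·37² + 27)/(2·15) ≡ 6/30. 30⁻¹ ≡ 33 (mod 43), so λ ≡ 6·33 ≡ 26.
  x = λ² - 37 - 37 = 676 - 74 ≡ 0; y = λ·(37 - 0) - 15 ≡ 1. → (0, 1)
add G: (0, 1) + (21, 38). λ = (38 - 1)/(21 - 0) ≡ 37/21 mod 43. 21⁻¹ ≡ 41 (mod 43) since 21·41 = 861 ≡ 1, so λ ≡ 12.
  x = λ² - 0 - 21 = 144 - 21 ≡ 37; y = λ·(0 - 37) - 1 ≡ 28. → (37, 28)
double: tangent at (37, 28): λ = (3·37² + 27)/(2·28) ≡ 6/13. 13⁻¹ ≡ 10 (mod 43) since 13·10 = 130 ≡ 1, so λ ≡ 6·10 ≡ 17.
  x = λ² - 37 - 37 = 289 - 74 ≡ 0; y = λ·(37 - 0) - 28 ≡ 42. → (0, 42)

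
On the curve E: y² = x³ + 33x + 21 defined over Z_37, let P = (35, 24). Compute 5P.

(32, 29)

Repeated addition: build up to 5P.
2P: tangent at (35, 24): λ = (3·35² + 33)/(2·24) ≡ 8/11. 11⁻¹ ≡ 27 (mod 37) since 11·27 = 297 ≡ 1, so λ ≡ 8·27 ≡ 31.
  x = λ² - 35 - 35 = 961 - 70 ≡ 3; y = λ·(35 - 3) - 24 ≡ 6. → (3, 6)
3P: (3, 6) + (35, 24). λ = (24 - 6)/(35 - 3) ≡ 18/32 mod 37. 32⁻¹ ≡ 22 (mod 37), so λ ≡ 26.
  x = λ² - 3 - 35 = 676 - 38 ≡ 9; y = λ·(3 - 9) - 6 ≡ 23. → (9, 23)
4P: (9, 23) + (35, 24). λ = (24 - 23)/(35 - 9) ≡ 1/26 mod 37. 26⁻¹ ≡ 10 (mod 37), so λ ≡ 10.
  x = λ² - 9 - 35 = 100 - 44 ≡ 19; y = λ·(9 - 19) - 23 ≡ 25. → (19, 25)
5P: (19, 25) + (35, 24). λ = (24 - 25)/(35 - 19) ≡ 36/16 mod 37. 16⁻¹ ≡ 7 (mod 37) since 16·7 = 112 ≡ 1, so λ ≡ 30.
  x = λ² - 19 - 35 = 900 - 54 ≡ 32; y = λ·(19 - 32) - 25 ≡ 29. → (32, 29)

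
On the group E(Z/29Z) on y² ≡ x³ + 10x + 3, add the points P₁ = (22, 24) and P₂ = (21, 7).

(14, 25)

(22, 24) + (21, 7). λ = (7 - 24)/(21 - 22) ≡ 12/28 mod 29. 28⁻¹ ≡ 28 (mod 29), so λ ≡ 17.
  x = λ² - 22 - 21 = 289 - 43 ≡ 14; y = λ·(22 - 14) - 24 ≡ 25. → (14, 25)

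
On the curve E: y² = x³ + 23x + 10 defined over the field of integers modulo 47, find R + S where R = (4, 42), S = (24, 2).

(23, 43)

(4, 42) + (24, 2). λ = (2 - 42)/(24 - 4) ≡ 7/20 mod 47. 20⁻¹ ≡ 40 (mod 47), so λ ≡ 45.
  x = λ² - 4 - 24 = 2025 - 28 ≡ 23; y = λ·(4 - 23) - 42 ≡ 43. → (23, 43)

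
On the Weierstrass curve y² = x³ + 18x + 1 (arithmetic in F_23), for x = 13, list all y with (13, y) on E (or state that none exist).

x³ + 18x + 1 = 2432 ≡ 17 (mod 23).
17 is a non-residue mod 23; no y exists.

none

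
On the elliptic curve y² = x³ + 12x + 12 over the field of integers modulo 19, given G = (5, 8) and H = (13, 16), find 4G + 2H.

(10, 12)

First 4G:
Double-and-add on 4 = (100)₂. Start with G = (5, 8) for the leading 1-bit.
double: tangent at (5, 8): λ = (3·5² + 12)/(2·8) ≡ 11/16. 16⁻¹ ≡ 6 (mod 19), so λ ≡ 11·6 ≡ 9.
  x = λ² - 5 - 5 = 81 - 10 ≡ 14; y = λ·(5 - 14) - 8 ≡ 6. → (14, 6)
double: tangent at (14, 6): λ = (3·14² + 12)/(2·6) ≡ 11/12. 12⁻¹ ≡ 8 (mod 19), so λ ≡ 11·8 ≡ 12.
  x = λ² - 14 - 14 = 144 - 28 ≡ 2; y = λ·(14 - 2) - 6 ≡ 5. → (2, 5)
4G = (2, 5).
Next 2H:
Repeated addition: build up to 2H.
2H: tangent at (13, 16): λ = (3·13² + 12)/(2·16) ≡ 6/13. 13⁻¹ ≡ 3 (mod 19), so λ ≡ 6·3 ≡ 18.
  x = λ² - 13 - 13 = 324 - 26 ≡ 13; y = λ·(13 - 13) - 16 ≡ 3. → (13, 3)
2H = (13, 3).
Finally 4G + 2H:
(2, 5) + (13, 3). λ = (3 - 5)/(13 - 2) ≡ 17/11 mod 19. 11⁻¹ ≡ 7 (mod 19) since 11·7 = 77 ≡ 1, so λ ≡ 5.
  x = λ² - 2 - 13 = 25 - 15 ≡ 10; y = λ·(2 - 10) - 5 ≡ 12. → (10, 12)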